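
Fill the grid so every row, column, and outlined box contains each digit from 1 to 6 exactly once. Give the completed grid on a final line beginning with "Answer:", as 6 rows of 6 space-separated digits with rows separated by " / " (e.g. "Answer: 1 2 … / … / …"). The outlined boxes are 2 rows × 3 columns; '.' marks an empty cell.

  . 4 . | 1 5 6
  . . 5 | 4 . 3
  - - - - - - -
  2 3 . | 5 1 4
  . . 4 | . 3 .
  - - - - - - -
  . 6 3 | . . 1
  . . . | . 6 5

Step 1. [r6c3∈{1,2}] col 3 places 1 nowhere but r6c3, so r6c3=1.
Step 2. [r5c4∈{2}] r5c4 has the single candidate 2. So r5c4=2.
Step 3. [r4c2∈{1,5}] across col 2, 5 lands solely at r4c2. So r4c2=5.
Step 4. [r2c2∈{1,2}] in col 2, 1 fits only at r2c2. So r2c2=1.
Step 5. [r5c1∈{4,5}] 5 has one home in row 5: r5c1 ⇒ r5c1=5.
Step 6. [r4c4∈{6}] r4c4 is down to just 6. So r4c4=6.
Step 7. [r6c4∈{3}] nothing but 3 survives at r6c4. So r6c4=3.
Step 8. [r6c1∈{4}] r6c1 is down to just 4, so r6c1=4.
Step 9. [r5c5∈{4}] r5c5 has the single candidate 4, so r5c5=4.
Step 10. [r6c2∈{2}] only 2 remains possible at r6c2 ⇒ r6c2=2.
Step 11. [r2c1∈{6}] r2c1's peers cover all but 6, so r2c1=6.
Step 12. [r1c3∈{2}] r1c3 has the single candidate 2, so r1c3=2.
Step 13. [r4c6∈{2}] r4c6's peers cover all but 2. So r4c6=2.
Step 14. [r2c5∈{2}] r2c5's peers cover all but 2, so r2c5=2.
Step 15. [r1c1∈{3}] r1c1 is down to just 3, so r1c1=3.
Step 16. [r3c3∈{6}] r3c3 has the single candidate 6, so r3c3=6.
Step 17. [r4c1∈{1}] r4c1 has the single candidate 1, so r4c1=1.

Answer: 3 4 2 1 5 6 / 6 1 5 4 2 3 / 2 3 6 5 1 4 / 1 5 4 6 3 2 / 5 6 3 2 4 1 / 4 2 1 3 6 5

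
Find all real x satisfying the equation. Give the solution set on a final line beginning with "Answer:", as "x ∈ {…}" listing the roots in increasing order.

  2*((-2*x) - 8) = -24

Step 1. [2*((-2*x) - 8) = -24] LHS = 2·(…); ÷2 both sides ⇒ div: (-2*x) - 8 = -12.
Step 2. [(-2*x) - 8 = -12] 8 comes off first (add 8), so sub: -2*x = -4.
Step 3. [-2*x = -4] leading coefficient -2: divide by -2 ⇒ div: x = 2.

Answer: x ∈ {2}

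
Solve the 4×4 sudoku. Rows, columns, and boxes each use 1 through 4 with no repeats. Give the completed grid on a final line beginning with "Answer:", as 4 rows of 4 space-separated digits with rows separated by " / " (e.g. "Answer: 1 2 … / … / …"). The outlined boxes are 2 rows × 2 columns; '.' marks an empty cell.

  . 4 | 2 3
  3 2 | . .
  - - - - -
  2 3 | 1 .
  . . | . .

Step 1. [r3c4∈{4}] r3c4 is down to just 4, so r3c4=4.
Step 2. [r4c2∈{1}] nothing but 1 survives at r4c2 ⇒ r4c2=1.
Step 3. [r2c3∈{4}] r2c3 has the single candidate 4 ⇒ r2c3=4.
Step 4. [r2c4∈{1}] r2c4 has the single candidate 1 ⇒ r2c4=1.
Step 5. [r4c4∈{2}] r4c4 has the single candidate 2 ⇒ r4c4=2.
Step 6. [r4c1∈{4}] r4c1's peers cover all but 4, so r4c1=4.
Step 7. [r1c1∈{1}] nothing but 1 survives at r1c1 ⇒ r1c1=1.
Step 8. [r4c3∈{3}] only 3 remains possible at r4c3, so r4c3=3.

Answer: 1 4 2 3 / 3 2 4 1 / 2 3 1 4 / 4 1 3 2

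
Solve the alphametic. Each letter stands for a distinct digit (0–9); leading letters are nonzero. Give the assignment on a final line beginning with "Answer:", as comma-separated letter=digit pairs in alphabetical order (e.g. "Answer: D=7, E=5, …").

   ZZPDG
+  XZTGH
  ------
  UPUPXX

Step 1. [col 1: G + H ≡ X (mod 10)] several values work for H in column 1 (G + H ≡ X (mod 10), carry-in 0); try H=8, so H=8.
Step 2. [col 1: G + H ≡ X (mod 10)] no forcing yet in column 1 (carry-in 0); X=4 is free and consistent — try it, so X=4.
Step 3. [col 1: G + H ≡ X (mod 10)] column 1: given H=8, X=4, carry-in 0, and digits 4,8 already taken and all letters distinct, G+H≡X (mod 10) forces G=6. So G=6.
Step 4. [U] U is the leading digit of a 6-digit sum of two 5-digit numbers; the final carry is exactly 1, so U=1.
Step 5. [col 2: D + G ≡ X (mod 10)] from column 2 (G=6, X=4, carry-in 1, digits 1,4,6,8 already taken and all letters distinct): D must equal 7 ⇒ D=7.
Step 6. [col 3: P + T ≡ P (mod 10)] column 3 reads P+T+carry(1)=P with nothing yet; with digits 1,4,6,7,8 already taken and all letters distinct, the only value for T is 9. So T=9.
Step 7. [col 3: P + T ≡ P (mod 10)] column 3 (P + T ≡ P (mod 10), carry-in 1) doesn't pin P yet; pick P=0 and continue, so P=0.
Step 8. [col 4: Z + Z ≡ U (mod 10)] column 4: given U=1, carry-in 1, and digits 0,1,4,6,7,8,9 already taken and all letters distinct, Z+Z≡U (mod 10) forces Z=5. So Z=5.

Answer: D=7, G=6, H=8, P=0, T=9, U=1, X=4, Z=5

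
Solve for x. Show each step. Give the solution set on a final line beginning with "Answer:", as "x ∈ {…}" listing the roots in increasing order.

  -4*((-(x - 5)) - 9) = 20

Step 1. [-4*((-(x - 5)) - 9) = 20] LHS = -4·(…); ÷-4 both sides, so div: (-(x - 5)) - 9 = -5.
Step 2. [(-(x - 5)) - 9 = -5] the outer -9 inverts by adding 9. So sub: -(x - 5) = 4.
Step 3. [-(x - 5) = 4] flip signs both sides. So neg: x - 5 = -4.
Step 4. [x - 5 = -4] peel the -5: add 5 from each side ⇒ sub: x = 1.

Answer: x ∈ {1}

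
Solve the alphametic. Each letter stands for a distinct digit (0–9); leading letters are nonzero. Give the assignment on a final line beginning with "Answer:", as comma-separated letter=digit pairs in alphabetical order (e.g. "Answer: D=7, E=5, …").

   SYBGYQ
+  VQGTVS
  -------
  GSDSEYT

Step 1. [col 1: Q + S ≡ T (mod 10)] S=7 is one option consistent with column 1 (Q + S ≡ T (mod 10), carry-in 0) — take it, so S=7.
Step 2. [col 1: Q + S ≡ T (mod 10)] column 1 (Q + S ≡ T (mod 10), carry-in 0) doesn't pin T yet; pick T=2 and continue ⇒ T=2.
Step 3. [G] adding two 6-digit numbers gives at most 6+1 digits, and here it does — G is that final carry and must be 1, so G=1.
Step 4. [col 1: Q + S ≡ T (mod 10)] column 1: given S=7, T=2, carry-in 0, and digits 1,2,7 already taken and all letters distinct, Q+S≡T (mod 10) forces Q=5. So Q=5.
Step 5. [col 2: Y + V ≡ Y (mod 10)] column 2 reads Y+V+carry(1)=Y with nothing yet; with digits 1,2,5,7 already taken and all letters distinct, the only value for V is 9, so V=9.
Step 6. [col 2: Y + V ≡ Y (mod 10)] column 2 (Y + V ≡ Y (mod 10), carry-in 1) doesn't pin Y yet; pick Y=8 and continue ⇒ Y=8.
Step 7. [col 3: G + T ≡ E (mod 10)] column 3 reads G+T+carry(1)=E with G=1, T=2; with digits 1,2,5,7,8,9 already taken and all letters distinct, the only value for E is 4. So E=4.
Step 8. [col 4: B + G ≡ S (mod 10)] column 4: given G=1, S=7, carry-in 0, and digits 1,2,4,5,7,8,9 already taken and all letters distinct, B+G≡S (mod 10) forces B=6. So B=6.
Step 9. [col 5: Y + Q ≡ D (mod 10)] from column 5 (Y=8, Q=5, carry-in 0, digits 1,2,4,5,6,7,8,9 already taken and all letters distinct): D must equal 3 ⇒ D=3.

Answer: B=6, D=3, E=4, G=1, Q=5, S=7, T=2, V=9, Y=8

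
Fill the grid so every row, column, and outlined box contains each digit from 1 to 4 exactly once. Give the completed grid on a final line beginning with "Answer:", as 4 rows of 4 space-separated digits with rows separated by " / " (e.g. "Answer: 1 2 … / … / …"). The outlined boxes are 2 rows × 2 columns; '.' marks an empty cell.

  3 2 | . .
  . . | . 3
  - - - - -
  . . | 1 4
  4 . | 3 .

Step 1. [r2c2∈{1,4}] r2c2 is the only open cell in col 2 admitting 4 ⇒ r2c2=4.
Step 2. [r2c1∈{1}] only 1 remains possible at r2c1 ⇒ r2c1=1.
Step 3. [r4c2∈{1}] r4c2 has the single candidate 1 ⇒ r4c2=1.
Step 4. [r3c1∈{2}] r3c1 is down to just 2. So r3c1=2.
Step 5. [r3c2∈{3}] only 3 remains possible at r3c2 ⇒ r3c2=3.
Step 6. [r1c3∈{4}] r1c3's peers cover all but 4. So r1c3=4.
Step 7. [r2c3∈{2}] r2c3 is down to just 2 ⇒ r2c3=2.
Step 8. [r4c4∈{2}] only 2 remains possible at r4c4, so r4c4=2.
Step 9. [r1c4∈{1}] r1c4 is down to just 1 ⇒ r1c4=1.

Answer: 3 2 4 1 / 1 4 2 3 / 2 3 1 4 / 4 1 3 2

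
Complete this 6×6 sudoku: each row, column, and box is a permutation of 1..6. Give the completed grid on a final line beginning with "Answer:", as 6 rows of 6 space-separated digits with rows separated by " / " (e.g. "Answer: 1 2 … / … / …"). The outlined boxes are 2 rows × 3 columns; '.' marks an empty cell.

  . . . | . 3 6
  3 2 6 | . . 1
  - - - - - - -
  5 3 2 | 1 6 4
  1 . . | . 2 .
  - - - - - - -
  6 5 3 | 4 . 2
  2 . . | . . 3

Step 1. [r2c4∈{5}] r2c4 is down to just 5. So r2c4=5.
Step 2. [r4c3∈{4}] r4c3's peers cover all but 4, so r4c3=4.
Step 3. [r6c3∈{1}] r6c3 has the single candidate 1. So r6c3=1.
Step 4. [r1c2∈{1,4}] r1c2 is the only open cell in row 1 admitting 1. So r1c2=1.
Step 5. [r1c4∈{2}] r1c4's peers cover all but 2, so r1c4=2.
Step 6. [r6c5∈{5}] r6c5 is down to just 5. So r6c5=5.
Step 7. [r4c4∈{3}] r4c4 is down to just 3. So r4c4=3.
Step 8. [r6c4∈{6}] r6c4's peers cover all but 6, so r6c4=6.
Step 9. [r1c1∈{4}] r1c1 has the single candidate 4, so r1c1=4.
Step 10. [r5c5∈{1}] r5c5 is down to just 1. So r5c5=1.
Step 11. [r4c2∈{6}] only 6 remains possible at r4c2 ⇒ r4c2=6.
Step 12. [r2c5∈{4}] r2c5 has the single candidate 4. So r2c5=4.
Step 13. [r1c3∈{5}] r1c3 has the single candidate 5. So r1c3=5.
Step 14. [r4c6∈{5}] r4c6's peers cover all but 5 ⇒ r4c6=5.
Step 15. [r6c2∈{4}] r6c2 is down to just 4. So r6c2=4.

Answer: 4 1 5 2 3 6 / 3 2 6 5 4 1 / 5 3 2 1 6 4 / 1 6 4 3 2 5 / 6 5 3 4 1 2 / 2 4 1 6 5 3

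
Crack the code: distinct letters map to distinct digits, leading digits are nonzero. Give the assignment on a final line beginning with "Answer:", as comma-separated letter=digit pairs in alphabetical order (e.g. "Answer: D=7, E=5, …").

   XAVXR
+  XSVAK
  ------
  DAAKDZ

Step 1. [col 1: R + K ≡ Z (mod 10)] R=3 is one option consistent with column 1 (R + K ≡ Z (mod 10), carry-in 0) — take it. So R=3.
Step 2. [D] D is the leading digit of a 6-digit sum of two 5-digit numbers; the final carry is exactly 1 ⇒ D=1.
Step 3. [col 1: R + K ≡ Z (mod 10)] K=5 is one option consistent with column 1 (R + K ≡ Z (mod 10), carry-in 0) — take it, so K=5.
Step 4. [col 1: R + K ≡ Z (mod 10)] column 1 reads R+K+carry(0)=Z with R=3, K=5; with digits 1,3,5 already taken and all letters distinct, the only value for Z is 8 ⇒ Z=8.
Step 5. [col 2: X + A ≡ D (mod 10)] A=4 is one option consistent with column 2 (X + A ≡ D (mod 10), carry-in 0) — take it, so A=4.
Step 6. [col 2: X + A ≡ D (mod 10)] column 2: given A=4, D=1, carry-in 0, and digits 1,3,4,5,8 already taken and all letters distinct, X+A≡D (mod 10) forces X=7, so X=7.
Step 7. [col 3: V + V ≡ K (mod 10)] from column 3 (K=5, carry-in 1, digits 1,3,4,5,7,8 already taken and all letters distinct): V must equal 2. So V=2.
Step 8. [col 4: A + S ≡ A (mod 10)] column 4: given A=4, carry-in 0, and digits 1,2,3,4,5,7,8 already taken and all letters distinct, A+S≡A (mod 10) forces S=0. So S=0.

Answer: A=4, D=1, K=5, R=3, S=0, V=2, X=7, Z=8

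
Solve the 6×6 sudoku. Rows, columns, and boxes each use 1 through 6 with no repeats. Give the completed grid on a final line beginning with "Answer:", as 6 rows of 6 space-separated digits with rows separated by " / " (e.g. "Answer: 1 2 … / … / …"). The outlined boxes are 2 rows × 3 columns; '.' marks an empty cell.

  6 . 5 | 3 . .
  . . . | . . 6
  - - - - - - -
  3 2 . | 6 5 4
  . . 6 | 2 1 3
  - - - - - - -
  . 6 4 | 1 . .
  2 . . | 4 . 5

Step 1. [r2c1∈{1,4}] in col 1, 1 fits only at r2c1. So r2c1=1.
Step 2. [r1c2∈{4}] r1c2's peers cover all but 4 ⇒ r1c2=4.
Step 3. [r1c5∈{2}] r1c5's peers cover all but 2, so r1c5=2.
Step 4. [r2c2∈{3}] r2c2 is down to just 3 ⇒ r2c2=3.
Step 5. [r6c3∈{1,3}] in col 3, 3 fits only at r6c3 ⇒ r6c3=3.
Step 6. [r4c2∈{5}] r4c2's peers cover all but 5 ⇒ r4c2=5.
Step 7. [r2c3∈{2}] r2c3 has the single candidate 2 ⇒ r2c3=2.
Step 8. [r3c3∈{1}] r3c3's peers cover all but 1, so r3c3=1.
Step 9. [r5c1∈{5}] only 5 remains possible at r5c1, so r5c1=5.
Step 10. [r6c2∈{1}] r6c2's peers cover all but 1 ⇒ r6c2=1.
Step 11. [r2c5∈{4}] r2c5 has the single candidate 4, so r2c5=4.
Step 12. [r2c4∈{5}] nothing but 5 survives at r2c4 ⇒ r2c4=5.
Step 13. [r6c5∈{6}] r6c5's peers cover all but 6. So r6c5=6.
Step 14. [r5c5∈{3}] r5c5's peers cover all but 3, so r5c5=3.
Step 15. [r4c1∈{4}] r4c1's peers cover all but 4. So r4c1=4.
Step 16. [r1c6∈{1}] r1c6 has the single candidate 1 ⇒ r1c6=1.
Step 17. [r5c6∈{2}] r5c6 has the single candidate 2 ⇒ r5c6=2.

Answer: 6 4 5 3 2 1 / 1 3 2 5 4 6 / 3 2 1 6 5 4 / 4 5 6 2 1 3 / 5 6 4 1 3 2 / 2 1 3 4 6 5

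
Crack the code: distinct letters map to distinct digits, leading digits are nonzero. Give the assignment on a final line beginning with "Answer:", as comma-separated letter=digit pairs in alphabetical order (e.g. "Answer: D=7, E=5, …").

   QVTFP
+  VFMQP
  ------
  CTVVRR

Step 1. [col 1: P + P ≡ R (mod 10)] several values work for R in column 1 (P + P ≡ R (mod 10), carry-in 0); try R=8 ⇒ R=8.
Step 2. [col 1: P + P ≡ R (mod 10)] P=9 is one option consistent with column 1 (P + P ≡ R (mod 10), carry-in 0) — take it ⇒ P=9.
Step 3. [col 2: F + Q ≡ R (mod 10)] several values work for Q in column 2 (F + Q ≡ R (mod 10), carry-in 1); try Q=7. So Q=7.
Step 4. [col 2: F + Q ≡ R (mod 10)] in column 2 we have F+Q≡R with carry-in 1; given Q=7, R=8 and digits 7,8,9 already taken and all letters distinct, that pins F to 0, so F=0.
Step 5. [C] the sum has 6 digits but both addends have 5; that extra leading digit C is the final carry, namely 1 ⇒ C=1.
Step 6. [col 3: T + M ≡ V (mod 10)] column 3 (T + M ≡ V (mod 10), carry-in 0) doesn't pin V yet; pick V=5 and continue, so V=5.
Step 7. [col 3: T + M ≡ V (mod 10)] no forcing yet in column 3 (carry-in 0); T=2 is free and consistent — try it, so T=2.
Step 8. [col 3: T + M ≡ V (mod 10)] column 3 reads T+M+carry(0)=V with T=2, V=5; with digits 0,1,2,5,7,8,9 already taken and all letters distinct, the only value for M is 3. So M=3.

Answer: C=1, F=0, M=3, P=9, Q=7, R=8, T=2, V=5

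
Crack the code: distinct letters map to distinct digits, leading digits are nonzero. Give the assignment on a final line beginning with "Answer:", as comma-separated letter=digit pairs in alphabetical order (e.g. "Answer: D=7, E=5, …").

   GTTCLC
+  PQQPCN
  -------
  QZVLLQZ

Step 1. [col 1: C + N ≡ Z (mod 10)] N=9 is one option consistent with column 1 (C + N ≡ Z (mod 10), carry-in 0) — take it ⇒ N=9.
Step 2. [col 1: C + N ≡ Z (mod 10)] column 1 (C + N ≡ Z (mod 10), carry-in 0) doesn't pin Z yet; pick Z=5 and continue. So Z=5.
Step 3. [col 1: C + N ≡ Z (mod 10)] in column 1 we have C+N≡Z with carry-in 0; given N=9, Z=5 and digits 5,9 already taken and all letters distinct, that pins C to 6 ⇒ C=6.
Step 4. [col 2: L + C ≡ Q (mod 10)] Q=1 is one option consistent with column 2 (L + C ≡ Q (mod 10), carry-in 1) — take it, so Q=1.
Step 5. [col 2: L + C ≡ Q (mod 10)] column 2 reads L+C+carry(1)=Q with C=6, Q=1; with digits 1,5,6,9 already taken and all letters distinct, the only value for L is 4, so L=4.
Step 6. [col 3: C + P ≡ L (mod 10)] from column 3 (C=6, L=4, carry-in 1, digits 1,4,5,6,9 already taken and all letters distinct): P must equal 7. So P=7.
Step 7. [col 4: T + Q ≡ L (mod 10)] column 4: given Q=1, L=4, carry-in 1, and digits 1,4,5,6,7,9 already taken and all letters distinct, T+Q≡L (mod 10) forces T=2, so T=2.
Step 8. [col 5: T + Q ≡ V (mod 10)] from column 5 (T=2, Q=1, carry-in 0, digits 1,2,4,5,6,7,9 already taken and all letters distinct): V must equal 3 ⇒ V=3.
Step 9. [col 6: G + P ≡ Z (mod 10)] column 6: given P=7, Z=5, carry-in 0, and digits 1,2,3,4,5,6,7,9 already taken and all letters distinct, G+P≡Z (mod 10) forces G=8. So G=8.

Answer: C=6, G=8, L=4, N=9, P=7, Q=1, T=2, V=3, Z=5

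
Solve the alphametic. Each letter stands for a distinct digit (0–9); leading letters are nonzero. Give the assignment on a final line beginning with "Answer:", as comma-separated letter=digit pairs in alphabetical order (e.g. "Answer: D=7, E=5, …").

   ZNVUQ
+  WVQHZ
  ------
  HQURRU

Step 1. [H] H is the leading digit of a 6-digit sum of two 5-digit numbers; the final carry is exactly 1. So H=1.
Step 2. [col 1: Q + Z ≡ U (mod 10)] column 1 (Q + Z ≡ U (mod 10), carry-in 0) doesn't pin Q yet; pick Q=3 and continue ⇒ Q=3.
Step 3. [col 1: Q + Z ≡ U (mod 10)] column 1 (Q + Z ≡ U (mod 10), carry-in 0) doesn't pin U yet; pick U=7 and continue. So U=7.
Step 4. [col 1: Q + Z ≡ U (mod 10)] column 1 reads Q+Z+carry(0)=U with Q=3, U=7; with digits 1,3,7 already taken and all letters distinct, the only value for Z is 4, so Z=4.
Step 5. [col 2: U + H ≡ R (mod 10)] column 2 reads U+H+carry(0)=R with U=7, H=1; with digits 1,3,4,7 already taken and all letters distinct, the only value for R is 8 ⇒ R=8.
Step 6. [col 3: V + Q ≡ R (mod 10)] column 3: given Q=3, R=8, carry-in 0, and digits 1,3,4,7,8 already taken and all letters distinct, V+Q≡R (mod 10) forces V=5 ⇒ V=5.
Step 7. [col 4: N + V ≡ U (mod 10)] column 4 reads N+V+carry(0)=U with V=5, U=7; with digits 1,3,4,5,7,8 already taken and all letters distinct, the only value for N is 2 ⇒ N=2.
Step 8. [col 5: Z + W ≡ Q (mod 10)] from column 5 (Z=4, Q=3, carry-in 0, digits 1,2,3,4,5,7,8 already taken and all letters distinct): W must equal 9, so W=9.

Answer: H=1, N=2, Q=3, R=8, U=7, V=5, W=9, Z=4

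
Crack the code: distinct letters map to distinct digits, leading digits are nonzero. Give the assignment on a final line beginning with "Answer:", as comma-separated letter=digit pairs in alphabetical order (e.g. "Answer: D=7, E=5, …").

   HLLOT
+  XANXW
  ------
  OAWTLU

Step 1. [O] O is the leading digit of a 6-digit sum of two 5-digit numbers; the final carry is exactly 1. So O=1.
Step 2. [col 1: T + W ≡ U (mod 10)] U=2 is one option consistent with column 1 (T + W ≡ U (mod 10), carry-in 0) — take it. So U=2.
Step 3. [col 1: T + W ≡ U (mod 10)] T=3 is one option consistent with column 1 (T + W ≡ U (mod 10), carry-in 0) — take it, so T=3.
Step 4. [col 1: T + W ≡ U (mod 10)] from column 1 (T=3, U=2, carry-in 0, digits 1,2,3 already taken and all letters distinct): W must equal 9. So W=9.
Step 5. [col 2: O + X ≡ L (mod 10)] column 2 (O + X ≡ L (mod 10), carry-in 1) doesn't pin L yet; pick L=8 and continue, so L=8.
Step 6. [col 2: O + X ≡ L (mod 10)] from column 2 (O=1, L=8, carry-in 1, digits 1,2,3,8,9 already taken and all letters distinct): X must equal 6 ⇒ X=6.
Step 7. [col 3: L + N ≡ T (mod 10)] column 3: given L=8, T=3, carry-in 0, and digits 1,2,3,6,8,9 already taken and all letters distinct, L+N≡T (mod 10) forces N=5. So N=5.
Step 8. [col 4: L + A ≡ W (mod 10)] in column 4 we have L+A≡W with carry-in 1; given L=8, W=9 and digits 1,2,3,5,6,8,9 already taken and all letters distinct, that pins A to 0, so A=0.
Step 9. [col 5: H + X ≡ A (mod 10)] column 5: given X=6, A=0, carry-in 0, and digits 0,1,2,3,5,6,8,9 already taken and all letters distinct, H+X≡A (mod 10) forces H=4, so H=4.

Answer: A=0, H=4, L=8, N=5, O=1, T=3, U=2, W=9, X=6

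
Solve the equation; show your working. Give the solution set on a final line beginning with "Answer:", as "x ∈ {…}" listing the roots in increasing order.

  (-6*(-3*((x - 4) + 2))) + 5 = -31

Step 1. [(-6*(-3*((x - 4) + 2))) + 5 = -31] 5 comes off first (subtract 5). So sub: -6*(-3*((x - 4) + 2)) = -36.
Step 2. [-6*(-3*((x - 4) + 2)) = -36] divide by the outer -6, so div: -3*((x - 4) + 2) = 6.
Step 3. [-3*((x - 4) + 2) = 6] leading coefficient -3: divide by -3, so div: (x - 4) + 2 = -2.
Step 4. [(x - 4) + 2 = -2] the outer +2 inverts by subtracting 2, so sub: x - 4 = -4.
Step 5. [x - 4 = -4] -4 is outermost — add 4 both sides. So sub: x = 0.

Answer: x ∈ {0}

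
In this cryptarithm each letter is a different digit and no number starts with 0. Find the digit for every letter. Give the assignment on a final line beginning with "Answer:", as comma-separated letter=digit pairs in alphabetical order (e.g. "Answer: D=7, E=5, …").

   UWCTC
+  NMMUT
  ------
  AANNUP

Step 1. [A] the sum has 6 digits but both addends have 5; that extra leading digit A is the final carry, namely 1. So A=1.
Step 2. [col 1: C + T ≡ P (mod 10)] column 1 (C + T ≡ P (mod 10), carry-in 0) doesn't pin P yet; pick P=4 and continue, so P=4.
Step 3. [col 1: C + T ≡ P (mod 10)] several values work for T in column 1 (C + T ≡ P (mod 10), carry-in 0); try T=9 ⇒ T=9.
Step 4. [col 1: C + T ≡ P (mod 10)] in column 1 we have C+T≡P with carry-in 0; given T=9, P=4 and digits 1,4,9 already taken and all letters distinct, that pins C to 5 ⇒ C=5.
Step 5. [col 2: T + U ≡ U (mod 10)] U=3 is one option consistent with column 2 (T + U ≡ U (mod 10), carry-in 1) — take it ⇒ U=3.
Step 6. [col 3: C + M ≡ N (mod 10)] N=8 is one option consistent with column 3 (C + M ≡ N (mod 10), carry-in 1) — take it. So N=8.
Step 7. [col 3: C + M ≡ N (mod 10)] column 3: given C=5, N=8, carry-in 1, and digits 1,3,4,5,8,9 already taken and all letters distinct, C+M≡N (mod 10) forces M=2 ⇒ M=2.
Step 8. [col 4: W + M ≡ N (mod 10)] column 4: given M=2, N=8, carry-in 0, and digits 1,2,3,4,5,8,9 already taken and all letters distinct, W+M≡N (mod 10) forces W=6 ⇒ W=6.

Answer: A=1, C=5, M=2, N=8, P=4, T=9, U=3, W=6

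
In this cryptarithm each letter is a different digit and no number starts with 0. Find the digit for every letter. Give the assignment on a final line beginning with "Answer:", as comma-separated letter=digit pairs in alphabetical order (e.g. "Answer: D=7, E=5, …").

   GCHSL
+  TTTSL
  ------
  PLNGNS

Step 1. [col 1: L + L ≡ S (mod 10)] L=2 is one option consistent with column 1 (L + L ≡ S (mod 10), carry-in 0) — take it ⇒ L=2.
Step 2. [P] adding two 5-digit numbers gives at most 5+1 digits, and here it does — P is that final carry and must be 1, so P=1.
Step 3. [col 1: L + L ≡ S (mod 10)] in column 1 we have L+L≡S with carry-in 0; given L=2 and digits 1,2 already taken and all letters distinct, that pins S to 4, so S=4.
Step 4. [col 2: S + S ≡ N (mod 10)] column 2 reads S+S+carry(0)=N with S=4; with digits 1,2,4 already taken and all letters distinct, the only value for N is 8 ⇒ N=8.
Step 5. [col 3: H + T ≡ G (mod 10)] several values work for H in column 3 (H + T ≡ G (mod 10), carry-in 0); try H=6, so H=6.
Step 6. [col 3: H + T ≡ G (mod 10)] no forcing yet in column 3 (carry-in 0); G=9 is free and consistent — try it. So G=9.
Step 7. [col 3: H + T ≡ G (mod 10)] in column 3 we have H+T≡G with carry-in 0; given H=6, G=9 and digits 1,2,4,6,8,9 already taken and all letters distinct, that pins T to 3. So T=3.
Step 8. [col 4: C + T ≡ N (mod 10)] column 4 reads C+T+carry(0)=N with T=3, N=8; with digits 1,2,3,4,6,8,9 already taken and all letters distinct, the only value for C is 5 ⇒ C=5.

Answer: C=5, G=9, H=6, L=2, N=8, P=1, S=4, T=3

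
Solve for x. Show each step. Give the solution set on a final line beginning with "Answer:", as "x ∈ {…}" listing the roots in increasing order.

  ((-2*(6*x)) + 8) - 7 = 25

Step 1. [((-2*(6*x)) + 8) - 7 = 25] the outer -7 inverts by adding 7 ⇒ sub: (-2*(6*x)) + 8 = 32.
Step 2. [(-2*(6*x)) + 8 = 32] -2 | LHS and -2 | 32: pull -2 out ⇒ factor: (6*x) - 4 = -16.
Step 3. [(6*x) - 4 = -16] the outer -4 inverts by adding 4. So sub: 6*x = -12.
Step 4. [6*x = -12] 6·(inner) — divide through by 6 ⇒ div: x = -2.

Answer: x ∈ {-2}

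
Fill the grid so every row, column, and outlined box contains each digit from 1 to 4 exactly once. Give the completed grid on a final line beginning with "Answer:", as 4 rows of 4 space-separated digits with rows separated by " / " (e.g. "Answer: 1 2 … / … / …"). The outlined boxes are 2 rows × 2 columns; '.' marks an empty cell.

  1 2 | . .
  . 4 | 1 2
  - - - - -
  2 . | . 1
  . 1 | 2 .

Step 1. [r3c3∈{3,4}] 4 has one home in row 3: r3c3. So r3c3=4.
Step 2. [r4c4∈{3}] r4c4 is down to just 3. So r4c4=3.
Step 3. [r1c3∈{3}] r1c3 is down to just 3. So r1c3=3.
Step 4. [r2c1∈{3}] r2c1's peers cover all but 3 ⇒ r2c1=3.
Step 5. [r1c4∈{4}] r1c4 is down to just 4. So r1c4=4.
Step 6. [r3c2∈{3}] nothing but 3 survives at r3c2, so r3c2=3.
Step 7. [r4c1∈{4}] r4c1 has the single candidate 4 ⇒ r4c1=4.

Answer: 1 2 3 4 / 3 4 1 2 / 2 3 4 1 / 4 1 2 3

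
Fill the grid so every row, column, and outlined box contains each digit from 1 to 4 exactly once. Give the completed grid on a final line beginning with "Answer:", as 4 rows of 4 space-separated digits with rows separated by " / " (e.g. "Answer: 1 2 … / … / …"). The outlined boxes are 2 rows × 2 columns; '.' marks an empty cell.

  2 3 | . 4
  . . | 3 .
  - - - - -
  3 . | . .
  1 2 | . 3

Step 1. [r3c3∈{1,2,4}] 2 has one home in col 3: r3c3 ⇒ r3c3=2.
Step 2. [r2c2∈{1,4}] in col 2, 1 fits only at r2c2 ⇒ r2c2=1.
Step 3. [r3c2∈{4}] r3c2 has the single candidate 4 ⇒ r3c2=4.
Step 4. [r2c4∈{2}] r2c4's peers cover all but 2. So r2c4=2.
Step 5. [r2c1∈{4}] r2c1 is down to just 4. So r2c1=4.
Step 6. [r1c3∈{1}] only 1 remains possible at r1c3, so r1c3=1.
Step 7. [r3c4∈{1}] r3c4's peers cover all but 1 ⇒ r3c4=1.
Step 8. [r4c3∈{4}] r4c3 is down to just 4 ⇒ r4c3=4.

Answer: 2 3 1 4 / 4 1 3 2 / 3 4 2 1 / 1 2 4 3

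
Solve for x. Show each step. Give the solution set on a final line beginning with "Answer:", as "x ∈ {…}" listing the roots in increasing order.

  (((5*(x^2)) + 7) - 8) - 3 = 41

Step 1. [(((5*(x^2)) + 7) - 8) - 3 = 41] -3 is outermost — add 3 both sides, so sub: ((5*(x^2)) + 7) - 8 = 44.
Step 2. [((5*(x^2)) + 7) - 8 = 44] peel the -8: add 8 from each side. So sub: (5*(x^2)) + 7 = 52.
Step 3. [(5*(x^2)) + 7 = 52] subtract 7: x sits inside (… + 7), so sub: 5*(x^2) = 45.
Step 4. [5*(x^2) = 45] LHS = 5·(…); ÷5 both sides. So div: x^2 = 9.
Step 5. [x^2 = 9] LHS squared, RHS 9 ≥ 0: apply √ (±). So sqrt: x = 3 or -3.

Answer: x ∈ {-3, 3}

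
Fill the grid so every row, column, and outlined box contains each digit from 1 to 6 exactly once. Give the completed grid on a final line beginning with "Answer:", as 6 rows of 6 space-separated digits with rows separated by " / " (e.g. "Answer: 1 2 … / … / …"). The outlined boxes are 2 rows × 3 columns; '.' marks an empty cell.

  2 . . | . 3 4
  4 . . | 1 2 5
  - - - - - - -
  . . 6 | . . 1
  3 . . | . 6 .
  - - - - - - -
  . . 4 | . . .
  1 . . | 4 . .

Step 1. [r4c6∈{2}] only 2 remains possible at r4c6. So r4c6=2.
Step 2. [r3c1∈{5}] r3c1's peers cover all but 5 ⇒ r3c1=5.
Step 3. [r2c2∈{3,6}] in row 2, 6 fits only at r2c2, so r2c2=6.
Step 4. [r6c3∈{2,3,5}] 2 has one home in col 3: r6c3, so r6c3=2.
Step 5. [r6c6∈{3,6}] across row 6, 6 lands solely at r6c6 ⇒ r6c6=6.
Step 6. [r6c5∈{5}] nothing but 5 survives at r6c5. So r6c5=5.
Step 7. [r5c6∈{3}] nothing but 3 survives at r5c6, so r5c6=3.
Step 8. [r4c2∈{1,4}] in row 4, 4 fits only at r4c2 ⇒ r4c2=4.
Step 9. [r1c3∈{1,5}] across col 3, 5 lands solely at r1c3. So r1c3=5.
Step 10. [r2c3∈{3}] nothing but 3 survives at r2c3, so r2c3=3.
Step 11. [r6c2∈{3}] only 3 remains possible at r6c2 ⇒ r6c2=3.
Step 12. [r3c5∈{4}] only 4 remains possible at r3c5 ⇒ r3c5=4.
Step 13. [r4c3∈{1}] r4c3's peers cover all but 1, so r4c3=1.
Step 14. [r5c5∈{1}] nothing but 1 survives at r5c5. So r5c5=1.
Step 15. [r5c2∈{5}] r5c2's peers cover all but 5 ⇒ r5c2=5.
Step 16. [r4c4∈{5}] only 5 remains possible at r4c4, so r4c4=5.
Step 17. [r1c2∈{1}] r1c2 is down to just 1, so r1c2=1.
Step 18. [r5c1∈{6}] r5c1's peers cover all but 6. So r5c1=6.
Step 19. [r3c4∈{3}] only 3 remains possible at r3c4, so r3c4=3.
Step 20. [r5c4∈{2}] nothing but 2 survives at r5c4 ⇒ r5c4=2.
Step 21. [r1c4∈{6}] only 6 remains possible at r1c4 ⇒ r1c4=6.
Step 22. [r3c2∈{2}] r3c2 is down to just 2 ⇒ r3c2=2.

Answer: 2 1 5 6 3 4 / 4 6 3 1 2 5 / 5 2 6 3 4 1 / 3 4 1 5 6 2 / 6 5 4 2 1 3 / 1 3 2 4 5 6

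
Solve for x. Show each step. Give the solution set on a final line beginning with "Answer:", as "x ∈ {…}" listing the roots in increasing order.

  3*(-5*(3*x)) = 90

Step 1. [3*(-5*(3*x)) = 90] leading coefficient 3: divide by 3, so div: -5*(3*x) = 30.
Step 2. [-5*(3*x) = 30] leading coefficient -5: divide by -5. So div: 3*x = -6.
Step 3. [3*x = -6] leading coefficient 3: divide by 3. So div: x = -2.

Answer: x ∈ {-2}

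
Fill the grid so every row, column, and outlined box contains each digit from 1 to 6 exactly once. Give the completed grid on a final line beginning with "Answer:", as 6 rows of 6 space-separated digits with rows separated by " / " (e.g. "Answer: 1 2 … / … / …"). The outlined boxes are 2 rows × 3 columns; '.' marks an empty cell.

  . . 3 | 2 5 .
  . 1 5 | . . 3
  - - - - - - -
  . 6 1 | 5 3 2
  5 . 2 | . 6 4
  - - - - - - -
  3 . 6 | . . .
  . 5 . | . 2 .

Step 1. [r5c5∈{1,4}] col 5 places 1 nowhere but r5c5. So r5c5=1.
Step 2. [r5c4∈{4}] r5c4 is down to just 4 ⇒ r5c4=4.
Step 3. [r3c1∈{4}] r3c1's peers cover all but 4 ⇒ r3c1=4.
Step 4. [r2c4∈{6}] r2c4 is down to just 6, so r2c4=6.
Step 5. [r6c4∈{3}] r6c4 is down to just 3. So r6c4=3.
Step 6. [r2c5∈{4}] r2c5 is down to just 4. So r2c5=4.
Step 7. [r6c3∈{4}] r6c3 has the single candidate 4, so r6c3=4.
Step 8. [r5c2∈{2}] only 2 remains possible at r5c2. So r5c2=2.
Step 9. [r6c6∈{6}] r6c6 is down to just 6 ⇒ r6c6=6.
Step 10. [r5c6∈{5}] r5c6 has the single candidate 5 ⇒ r5c6=5.
Step 11. [r4c2∈{3}] only 3 remains possible at r4c2, so r4c2=3.
Step 12. [r2c1∈{2}] r2c1's peers cover all but 2, so r2c1=2.
Step 13. [r6c1∈{1}] nothing but 1 survives at r6c1 ⇒ r6c1=1.
Step 14. [r1c6∈{1}] r1c6 is down to just 1, so r1c6=1.
Step 15. [r4c4∈{1}] r4c4 has the single candidate 1. So r4c4=1.
Step 16. [r1c1∈{6}] nothing but 6 survives at r1c1 ⇒ r1c1=6.
Step 17. [r1c2∈{4}] only 4 remains possible at r1c2. So r1c2=4.

Answer: 6 4 3 2 5 1 / 2 1 5 6 4 3 / 4 6 1 5 3 2 / 5 3 2 1 6 4 / 3 2 6 4 1 5 / 1 5 4 3 2 6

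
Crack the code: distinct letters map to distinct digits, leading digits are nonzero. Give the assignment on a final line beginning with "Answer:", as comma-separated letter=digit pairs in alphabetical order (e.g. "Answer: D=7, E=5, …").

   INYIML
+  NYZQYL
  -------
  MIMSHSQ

Step 1. [M] M is the leading digit of a 7-digit sum of two 6-digit numbers; the final carry is exactly 1. So M=1.
Step 2. [col 1: L + L ≡ Q (mod 10)] Q=8 is one option consistent with column 1 (L + L ≡ Q (mod 10), carry-in 0) — take it ⇒ Q=8.
Step 3. [col 1: L + L ≡ Q (mod 10)] column 1 (L + L ≡ Q (mod 10), carry-in 0) doesn't pin L yet; pick L=4 and continue. So L=4.
Step 4. [col 2: M + Y ≡ S (mod 10)] Y=2 is one option consistent with column 2 (M + Y ≡ S (mod 10), carry-in 0) — take it. So Y=2.
Step 5. [col 2: M + Y ≡ S (mod 10)] column 2: given M=1, Y=2, carry-in 0, and digits 1,2,4,8 already taken and all letters distinct, M+Y≡S (mod 10) forces S=3 ⇒ S=3.
Step 6. [col 3: I + Q ≡ H (mod 10)] no forcing yet in column 3 (carry-in 0); H=5 is free and consistent — try it. So H=5.
Step 7. [col 3: I + Q ≡ H (mod 10)] column 3: given Q=8, H=5, carry-in 0, and digits 1,2,3,4,5,8 already taken and all letters distinct, I+Q≡H (mod 10) forces I=7, so I=7.
Step 8. [col 4: Y + Z ≡ S (mod 10)] from column 4 (Y=2, S=3, carry-in 1, digits 1,2,3,4,5,7,8 already taken and all letters distinct): Z must equal 0. So Z=0.
Step 9. [col 5: N + Y ≡ M (mod 10)] from column 5 (Y=2, M=1, carry-in 0, digits 0,1,2,3,4,5,7,8 already taken and all letters distinct): N must equal 9. So N=9.

Answer: H=5, I=7, L=4, M=1, N=9, Q=8, S=3, Y=2, Z=0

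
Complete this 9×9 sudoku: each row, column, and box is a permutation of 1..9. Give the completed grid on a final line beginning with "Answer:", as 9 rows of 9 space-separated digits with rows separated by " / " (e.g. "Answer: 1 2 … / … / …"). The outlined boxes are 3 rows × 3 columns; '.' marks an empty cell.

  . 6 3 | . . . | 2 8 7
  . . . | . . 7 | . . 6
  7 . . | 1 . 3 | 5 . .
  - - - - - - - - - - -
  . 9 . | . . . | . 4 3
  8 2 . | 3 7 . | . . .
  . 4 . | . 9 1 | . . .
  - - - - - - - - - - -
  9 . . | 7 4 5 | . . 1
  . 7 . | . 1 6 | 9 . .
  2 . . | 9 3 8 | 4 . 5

Step 1. [r2c2∈{1,5,8}] in col 2, 5 fits only at r2c2, so r2c2=5.
Step 2. [r8c4∈{2}] r8c4 is down to just 2, so r8c4=2.
Step 3. [r7c2∈{3,8}] 3 has one home in col 2: r7c2 ⇒ r7c2=3.
Step 4. [r1c1∈{1,4}] row 1 places 1 nowhere but r1c1 ⇒ r1c1=1.
Step 5. [r3c8∈{9}] r3c8's peers cover all but 9, so r3c8=9.
Step 6. [r2c1∈{4}] nothing but 4 survives at r2c1, so r2c1=4.
Step 7. [r2c4∈{8}] r2c4's peers cover all but 8, so r2c4=8.
Step 8. [r4c5∈{2,5,6,8}] r4c5 is the only open cell in col 5 admitting 8. So r4c5=8.
Step 9. [r8c1∈{5}] r8c1 is down to just 5 ⇒ r8c1=5.
Step 10. [r4c1∈{6}] r4c1 is down to just 6. So r4c1=6.
Step 11. [r8c9∈{8}] nothing but 8 survives at r8c9. So r8c9=8.
Step 12. [r7c7∈{6}] nothing but 6 survives at r7c7 ⇒ r7c7=6.
Step 13. [r5c7∈{1}] r5c7 has the single candidate 1. So r5c7=1.
Step 14. [r5c3∈{5}] r5c3 is down to just 5 ⇒ r5c3=5.
Step 15. [r6c8∈{2,5,6,7}] col 8 places 5 nowhere but r6c8 ⇒ r6c8=5.
Step 16. [r4c3∈{1,7}] across row 4, 1 lands solely at r4c3. So r4c3=1.
Step 17. [r2c5∈{2}] r2c5 has the single candidate 2, so r2c5=2.
Step 18. [r1c4∈{4,5}] 4 has one home in col 4: r1c4, so r1c4=4.
Step 19. [r8c8∈{3}] r8c8 has the single candidate 3. So r8c8=3.
Step 20. [r6c3∈{7}] r6c3 is down to just 7 ⇒ r6c3=7.
Step 21. [r7c3∈{8}] r7c3's peers cover all but 8, so r7c3=8.
Step 22. [r4c4∈{5}] r4c4 has the single candidate 5. So r4c4=5.
Step 23. [r5c9∈{9}] nothing but 9 survives at r5c9 ⇒ r5c9=9.
Step 24. [r7c8∈{2}] r7c8 is down to just 2 ⇒ r7c8=2.
Step 25. [r9c3∈{6}] r9c3 has the single candidate 6 ⇒ r9c3=6.
Step 26. [r3c3∈{2}] nothing but 2 survives at r3c3 ⇒ r3c3=2.
Step 27. [r5c8∈{6}] r5c8 has the single candidate 6. So r5c8=6.
Step 28. [r3c2∈{8}] nothing but 8 survives at r3c2. So r3c2=8.
Step 29. [r2c3∈{9}] only 9 remains possible at r2c3 ⇒ r2c3=9.
Step 30. [r1c5∈{5}] only 5 remains possible at r1c5, so r1c5=5.
Step 31. [r2c7∈{3}] r2c7 is down to just 3, so r2c7=3.
Step 32. [r5c6∈{4}] nothing but 4 survives at r5c6, so r5c6=4.
Step 33. [r2c8∈{1}] r2c8 is down to just 1. So r2c8=1.
Step 34. [r4c6∈{2}] r4c6's peers cover all but 2, so r4c6=2.
Step 35. [r3c5∈{6}] nothing but 6 survives at r3c5, so r3c5=6.
Step 36. [r8c3∈{4}] only 4 remains possible at r8c3, so r8c3=4.
Step 37. [r1c6∈{9}] only 9 remains possible at r1c6 ⇒ r1c6=9.
Step 38. [r6c9∈{2}] only 2 remains possible at r6c9 ⇒ r6c9=2.
Step 39. [r6c1∈{3}] r6c1 is down to just 3. So r6c1=3.
Step 40. [r9c2∈{1}] r9c2 has the single candidate 1, so r9c2=1.
Step 41. [r9c8∈{7}] nothing but 7 survives at r9c8 ⇒ r9c8=7.
Step 42. [r6c7∈{8}] r6c7 has the single candidate 8. So r6c7=8.
Step 43. [r4c7∈{7}] nothing but 7 survives at r4c7, so r4c7=7.
Step 44. [r6c4∈{6}] only 6 remains possible at r6c4 ⇒ r6c4=6.
Step 45. [r3c9∈{4}] r3c9 is down to just 4, so r3c9=4.

Answer: 1 6 3 4 5 9 2 8 7 / 4 5 9 8 2 7 3 1 6 / 7 8 2 1 6 3 5 9 4 / 6 9 1 5 8 2 7 4 3 / 8 2 5 3 7 4 1 6 9 / 3 4 7 6 9 1 8 5 2 / 9 3 8 7 4 5 6 2 1 / 5 7 4 2 1 6 9 3 8 / 2 1 6 9 3 8 4 7 5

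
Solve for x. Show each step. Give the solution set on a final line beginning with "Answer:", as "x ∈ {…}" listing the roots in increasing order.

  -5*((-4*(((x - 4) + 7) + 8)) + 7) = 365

Step 1. [-5*((-4*(((x - 4) + 7) + 8)) + 7) = 365] LHS = -5·(…); ÷-5 both sides, so div: (-4*(((x - 4) + 7) + 8)) + 7 = -73.
Step 2. [(-4*(((x - 4) + 7) + 8)) + 7 = -73] 7 comes off first (subtract 7), so sub: -4*(((x - 4) + 7) + 8) = -80.
Step 3. [-4*(((x - 4) + 7) + 8) = -80] LHS = -4·(…); ÷-4 both sides ⇒ div: ((x - 4) + 7) + 8 = 20.
Step 4. [((x - 4) + 7) + 8 = 20] 8 comes off first (subtract 8). So sub: (x - 4) + 7 = 12.
Step 5. [(x - 4) + 7 = 12] the outer +7 inverts by subtracting 7. So sub: x - 4 = 5.
Step 6. [x - 4 = 5] add 4: x sits inside (… - 4) ⇒ sub: x = 9.

Answer: x ∈ {9}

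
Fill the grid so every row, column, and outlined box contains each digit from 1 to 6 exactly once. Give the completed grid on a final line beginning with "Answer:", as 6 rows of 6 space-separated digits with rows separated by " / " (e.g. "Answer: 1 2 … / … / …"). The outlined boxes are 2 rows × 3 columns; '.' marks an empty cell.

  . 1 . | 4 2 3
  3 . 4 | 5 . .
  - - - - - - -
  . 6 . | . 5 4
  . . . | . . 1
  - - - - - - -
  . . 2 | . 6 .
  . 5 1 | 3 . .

Step 1. [r5c1∈{4}] r5c1 has the single candidate 4 ⇒ r5c1=4.
Step 2. [r3c4∈{2}] r3c4 has the single candidate 2. So r3c4=2.
Step 3. [r3c3∈{3}] r3c3 has the single candidate 3 ⇒ r3c3=3.
Step 4. [r4c1∈{2,5}] col 1 places 2 nowhere but r4c1 ⇒ r4c1=2.
Step 5. [r1c3∈{5,6}] r1c3 is the only open cell in col 3 admitting 6. So r1c3=6.
Step 6. [r3c1∈{1}] nothing but 1 survives at r3c1. So r3c1=1.
Step 7. [r5c4∈{1}] only 1 remains possible at r5c4 ⇒ r5c4=1.
Step 8. [r2c6∈{6}] r2c6 has the single candidate 6. So r2c6=6.
Step 9. [r4c5∈{3}] only 3 remains possible at r4c5, so r4c5=3.
Step 10. [r6c6∈{2}] r6c6's peers cover all but 2. So r6c6=2.
Step 11. [r2c5∈{1}] nothing but 1 survives at r2c5. So r2c5=1.
Step 12. [r4c2∈{4}] r4c2 is down to just 4 ⇒ r4c2=4.
Step 13. [r4c4∈{6}] nothing but 6 survives at r4c4. So r4c4=6.
Step 14. [r5c6∈{5}] nothing but 5 survives at r5c6. So r5c6=5.
Step 15. [r5c2∈{3}] only 3 remains possible at r5c2 ⇒ r5c2=3.
Step 16. [r6c1∈{6}] r6c1 has the single candidate 6. So r6c1=6.
Step 17. [r4c3∈{5}] nothing but 5 survives at r4c3 ⇒ r4c3=5.
Step 18. [r1c1∈{5}] r1c1 has the single candidate 5. So r1c1=5.
Step 19. [r2c2∈{2}] only 2 remains possible at r2c2, so r2c2=2.
Step 20. [r6c5∈{4}] only 4 remains possible at r6c5, so r6c5=4.

Answer: 5 1 6 4 2 3 / 3 2 4 5 1 6 / 1 6 3 2 5 4 / 2 4 5 6 3 1 / 4 3 2 1 6 5 / 6 5 1 3 4 2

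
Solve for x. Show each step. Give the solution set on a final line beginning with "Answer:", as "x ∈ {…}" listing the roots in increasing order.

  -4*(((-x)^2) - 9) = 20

Step 1. [-4*(((-x)^2) - 9) = 20] LHS = -4·(…); ÷-4 both sides, so div: ((-x)^2) - 9 = -5.
Step 2. [((-x)^2) - 9 = -5] 9 comes off first (add 9) ⇒ sub: (-x)^2 = 4.
Step 3. [(-x)^2 = 4] √ both sides: 4 ≥ 0 gives two branches ⇒ sqrt: -x = 2 or -2.
Step 4. [-x = 2 or -2] LHS negated; negate both sides, so neg: x = -2 or 2.

Answer: x ∈ {-2, 2}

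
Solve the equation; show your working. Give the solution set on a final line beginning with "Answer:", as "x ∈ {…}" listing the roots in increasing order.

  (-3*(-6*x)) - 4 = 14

Step 1. [(-3*(-6*x)) - 4 = 14] the outer -4 inverts by adding 4. So sub: -3*(-6*x) = 18.
Step 2. [-3*(-6*x) = 18] LHS = -3·(…); ÷-3 both sides ⇒ div: -6*x = -6.
Step 3. [-6*x = -6] leading coefficient -6: divide by -6. So div: x = 1.

Answer: x ∈ {1}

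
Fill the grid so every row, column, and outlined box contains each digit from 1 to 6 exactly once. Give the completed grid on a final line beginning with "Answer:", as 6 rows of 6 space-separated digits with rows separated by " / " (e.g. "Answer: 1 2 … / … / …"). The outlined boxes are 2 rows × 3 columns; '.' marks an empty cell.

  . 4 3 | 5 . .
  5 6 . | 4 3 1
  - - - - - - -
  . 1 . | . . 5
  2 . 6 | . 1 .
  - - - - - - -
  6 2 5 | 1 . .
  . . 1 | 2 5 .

Step 1. [r4c6∈{3,4}] 4 has one home in row 4: r4c6, so r4c6=4.
Step 2. [r6c2∈{3}] r6c2 is down to just 3, so r6c2=3.
Step 3. [r3c1∈{3,4}] col 1 places 3 nowhere but r3c1, so r3c1=3.
Step 4. [r1c6∈{2,6}] r1c6 is the only open cell in col 6 admitting 2 ⇒ r1c6=2.
Step 5. [r3c5∈{2,6}] row 3 places 2 nowhere but r3c5 ⇒ r3c5=2.
Step 6. [r6c1∈{4}] nothing but 4 survives at r6c1. So r6c1=4.
Step 7. [r1c1∈{1}] only 1 remains possible at r1c1 ⇒ r1c1=1.
Step 8. [r4c2∈{5}] r4c2's peers cover all but 5, so r4c2=5.
Step 9. [r3c3∈{4}] r3c3's peers cover all but 4 ⇒ r3c3=4.
Step 10. [r4c4∈{3}] only 3 remains possible at r4c4, so r4c4=3.
Step 11. [r2c3∈{2}] r2c3's peers cover all but 2 ⇒ r2c3=2.
Step 12. [r3c4∈{6}] r3c4 is down to just 6. So r3c4=6.
Step 13. [r6c6∈{6}] r6c6 has the single candidate 6, so r6c6=6.
Step 14. [r1c5∈{6}] only 6 remains possible at r1c5 ⇒ r1c5=6.
Step 15. [r5c6∈{3}] r5c6 has the single candidate 3 ⇒ r5c6=3.
Step 16. [r5c5∈{4}] r5c5 is down to just 4 ⇒ r5c5=4.

Answer: 1 4 3 5 6 2 / 5 6 2 4 3 1 / 3 1 4 6 2 5 / 2 5 6 3 1 4 / 6 2 5 1 4 3 / 4 3 1 2 5 6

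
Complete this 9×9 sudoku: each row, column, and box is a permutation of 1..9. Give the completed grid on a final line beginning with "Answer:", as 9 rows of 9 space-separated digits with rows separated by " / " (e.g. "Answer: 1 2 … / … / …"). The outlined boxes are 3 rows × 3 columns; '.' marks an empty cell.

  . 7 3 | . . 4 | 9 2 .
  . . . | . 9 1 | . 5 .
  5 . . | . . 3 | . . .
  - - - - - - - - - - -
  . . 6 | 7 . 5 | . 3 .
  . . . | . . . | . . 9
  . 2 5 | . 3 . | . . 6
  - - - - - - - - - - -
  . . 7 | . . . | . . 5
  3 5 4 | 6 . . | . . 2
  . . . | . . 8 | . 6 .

Step 1. [r3c5∈{2,6,7,8}] in box 2, 7 fits only at r3c5 ⇒ r3c5=7.
Step 2. [r8c5∈{1}] nothing but 1 survives at r8c5 ⇒ r8c5=1.
Step 3. [r5c7∈{1,2,4,5,7,8}] r5c7 is the only open cell in row 5 admitting 5. So r5c7=5.
Step 4. [r6c6∈{9}] only 9 remains possible at r6c6, so r6c6=9.
Step 5. [r7c6∈{2}] nothing but 2 survives at r7c6, so r7c6=2.
Step 6. [r7c5∈{4}] r7c5 has the single candidate 4 ⇒ r7c5=4.
Step 7. [r1c5∈{5,6,8}] 6 has one home in box 2: r1c5 ⇒ r1c5=6.
Step 8. [r4c7∈{1,2,4,8}] r4c7 is the only open cell in col 7 admitting 2 ⇒ r4c7=2.
Step 9. [r4c5∈{8}] r4c5's peers cover all but 8 ⇒ r4c5=8.
Step 10. [r5c2∈{1,3,4,8}] row 5 places 3 nowhere but r5c2, so r5c2=3.
Step 11. [r8c8∈{7,8,9}] r8c8 is the only open cell in row 8 admitting 9, so r8c8=9.
Step 12. [r8c7∈{7,8}] row 8 places 8 nowhere but r8c7, so r8c7=8.
Step 13. [r7c8∈{1}] r7c8's peers cover all but 1 ⇒ r7c8=1.
Step 14. [r7c7∈{3}] r7c7 has the single candidate 3 ⇒ r7c7=3.
Step 15. [r7c4∈{9}] r7c4 has the single candidate 9 ⇒ r7c4=9.
Step 16. [r2c9∈{3,4,7,8}] 3 has one home in row 2: r2c9. So r2c9=3.
Step 17. [r2c7∈{4,6,7}] in row 2, 7 fits only at r2c7, so r2c7=7.
Step 18. [r9c7∈{4}] r9c7 is down to just 4. So r9c7=4.
Step 19. [r6c7∈{1}] r6c7 has the single candidate 1, so r6c7=1.
Step 20. [r4c9∈{4}] nothing but 4 survives at r4c9, so r4c9=4.
Step 21. [r5c4∈{1,2,4}] 1 has one home in col 4: r5c4. So r5c4=1.
Step 22. [r5c3∈{8}] r5c3 is down to just 8 ⇒ r5c3=8.
Step 23. [r2c3∈{2}] nothing but 2 survives at r2c3, so r2c3=2.
Step 24. [r2c4∈{8}] r2c4's peers cover all but 8. So r2c4=8.
Step 25. [r5c1∈{4,7}] row 5 places 4 nowhere but r5c1. So r5c1=4.
Step 26. [r2c1∈{6}] only 6 remains possible at r2c1. So r2c1=6.
Step 27. [r7c1∈{8}] r7c1's peers cover all but 8. So r7c1=8.
Step 28. [r3c2∈{1,4,8,9}] r3c2 is the only open cell in col 2 admitting 8. So r3c2=8.
Step 29. [r1c1∈{1}] nothing but 1 survives at r1c1, so r1c1=1.
Step 30. [r4c1∈{9}] r4c1's peers cover all but 9 ⇒ r4c1=9.
Step 31. [r9c3∈{1,9}] 1 has one home in col 3: r9c3, so r9c3=1.
Step 32. [r6c8∈{7,8}] in row 6, 8 fits only at r6c8, so r6c8=8.
Step 33. [r9c5∈{5}] only 5 remains possible at r9c5 ⇒ r9c5=5.
Step 34. [r9c9∈{7}] r9c9 is down to just 7. So r9c9=7.
Step 35. [r3c4∈{2}] r3c4's peers cover all but 2, so r3c4=2.
Step 36. [r7c2∈{6}] nothing but 6 survives at r7c2, so r7c2=6.
Step 37. [r3c7∈{6}] only 6 remains possible at r3c7 ⇒ r3c7=6.
Step 38. [r9c4∈{3}] r9c4's peers cover all but 3 ⇒ r9c4=3.
Step 39. [r3c8∈{4}] r3c8 has the single candidate 4 ⇒ r3c8=4.
Step 40. [r9c2∈{9}] r9c2 is down to just 9 ⇒ r9c2=9.
Step 41. [r2c2∈{4}] r2c2's peers cover all but 4, so r2c2=4.
Step 42. [r5c8∈{7}] only 7 remains possible at r5c8 ⇒ r5c8=7.
Step 43. [r5c6∈{6}] r5c6 is down to just 6, so r5c6=6.
Step 44. [r1c9∈{8}] r1c9's peers cover all but 8. So r1c9=8.
Step 45. [r6c1∈{7}] nothing but 7 survives at r6c1 ⇒ r6c1=7.
Step 46. [r1c4∈{5}] nothing but 5 survives at r1c4, so r1c4=5.
Step 47. [r8c6∈{7}] nothing but 7 survives at r8c6 ⇒ r8c6=7.
Step 48. [r5c5∈{2}] r5c5 has the single candidate 2 ⇒ r5c5=2.
Step 49. [r3c9∈{1}] r3c9 is down to just 1, so r3c9=1.
Step 50. [r6c4∈{4}] r6c4 has the single candidate 4 ⇒ r6c4=4.
Step 51. [r9c1∈{2}] only 2 remains possible at r9c1, so r9c1=2.
Step 52. [r4c2∈{1}] only 1 remains possible at r4c2. So r4c2=1.
Step 53. [r3c3∈{9}] nothing but 9 survives at r3c3 ⇒ r3c3=9.

Answer: 1 7 3 5 6 4 9 2 8 / 6 4 2 8 9 1 7 5 3 / 5 8 9 2 7 3 6 4 1 / 9 1 6 7 8 5 2 3 4 / 4 3 8 1 2 6 5 7 9 / 7 2 5 4 3 9 1 8 6 / 8 6 7 9 4 2 3 1 5 / 3 5 4 6 1 7 8 9 2 / 2 9 1 3 5 8 4 6 7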